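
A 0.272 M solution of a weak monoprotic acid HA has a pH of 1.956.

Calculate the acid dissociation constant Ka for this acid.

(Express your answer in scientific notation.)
K_a = 4.69e-04

[H⁺] = 10^(−pH) = 10^(−1.956) = 1.107e-02 M. For HA ⇌ H⁺ + A⁻, Ka = x²/(C − x) = (1.107e-02)²/(0.272 − 1.107e-02) = 4.69e-04.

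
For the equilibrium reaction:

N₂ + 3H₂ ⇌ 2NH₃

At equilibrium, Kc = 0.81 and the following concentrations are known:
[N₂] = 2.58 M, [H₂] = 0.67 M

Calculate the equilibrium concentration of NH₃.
[NH₃] = 0.7928 M

Kc = ([NH₃]^2) / ([N₂] × [H₂]^3) = 0.81
[NH₃]^2 = Kc · (reactant terms)/(other product terms) = 0.81 · 0.77597 / 1 = 0.62853
[NH₃] = (0.62853)^(1/2) = 0.7928 M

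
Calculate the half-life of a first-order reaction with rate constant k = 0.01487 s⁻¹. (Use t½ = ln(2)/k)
46.61 s

t½ = ln(2)/k = 0.6931/0.01487 = 46.61 s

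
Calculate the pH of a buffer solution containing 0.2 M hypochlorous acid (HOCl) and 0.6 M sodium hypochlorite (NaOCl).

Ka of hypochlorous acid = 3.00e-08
pH = 8.00

pKa = -log(3.00e-08) = 7.52. pH = pKa + log([A⁻]/[HA]) = 7.52 + log(0.6/0.2)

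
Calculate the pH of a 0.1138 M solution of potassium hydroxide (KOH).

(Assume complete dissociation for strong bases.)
pH = 13.06

[OH⁻] = 0.1138 M for strong base. pOH = -log[OH⁻] = 0.94, pH = 14 - pOH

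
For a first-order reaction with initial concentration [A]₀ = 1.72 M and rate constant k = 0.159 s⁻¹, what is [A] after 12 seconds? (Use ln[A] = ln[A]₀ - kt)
0.2552 M

ln[A] = ln[A]₀ - k·t = ln(1.72) - (0.159)·(12) = 0.5423 - 1.9080 = -1.3657
[A] = e^(-1.3657) = 0.2552 M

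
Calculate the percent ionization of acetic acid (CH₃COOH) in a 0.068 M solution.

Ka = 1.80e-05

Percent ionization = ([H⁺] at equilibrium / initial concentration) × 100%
Percent ionization = 1.61%

Let x = [H⁺]. Ka = x²/(C - x) ⇒ x² + (1.80e-05)x - (1.80e-05)(0.068) = 0. x = 1.0974e-03. Percent = (1.0974e-03/0.068) × 100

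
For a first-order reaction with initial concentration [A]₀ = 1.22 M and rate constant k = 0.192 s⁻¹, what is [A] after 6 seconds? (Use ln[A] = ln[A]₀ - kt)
0.3855 M

ln[A] = ln[A]₀ - k·t = ln(1.22) - (0.192)·(6) = 0.1989 - 1.1520 = -0.9531
[A] = e^(-0.9531) = 0.3855 M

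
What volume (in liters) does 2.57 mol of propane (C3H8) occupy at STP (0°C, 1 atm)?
At STP, 1 mol of gas occupies 22.4 L
Volume = 2.57 mol × 22.4 L/mol = 57.57 L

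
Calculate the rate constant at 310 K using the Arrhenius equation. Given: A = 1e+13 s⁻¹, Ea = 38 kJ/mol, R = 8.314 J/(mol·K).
3.95e+06 s⁻¹

k = A·exp(-Ea/(R·T)) = 1e+13·exp(-38000/(8.314·310)) = 1e+13·exp(-14.7439) = 1e+13·3.9520e-07 = 3.95e+06 s⁻¹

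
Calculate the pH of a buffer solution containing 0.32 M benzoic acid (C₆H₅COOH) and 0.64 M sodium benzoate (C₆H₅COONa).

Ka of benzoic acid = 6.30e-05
pH = 4.50

pKa = -log(6.30e-05) = 4.20. pH = pKa + log([A⁻]/[HA]) = 4.20 + log(0.64/0.32)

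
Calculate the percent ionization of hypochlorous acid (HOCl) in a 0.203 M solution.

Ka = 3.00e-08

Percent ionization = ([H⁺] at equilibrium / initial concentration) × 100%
Percent ionization = 0.0384%

Let x = [H⁺]. Ka = x²/(C - x) ⇒ x² + (3.00e-08)x - (3.00e-08)(0.203) = 0. x = 7.8023e-05. Percent = (7.8023e-05/0.203) × 100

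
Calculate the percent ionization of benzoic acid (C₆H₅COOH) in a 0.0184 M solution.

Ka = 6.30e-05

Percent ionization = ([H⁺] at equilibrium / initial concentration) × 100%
Percent ionization = 5.68%

Let x = [H⁺]. Ka = x²/(C - x) ⇒ x² + (6.30e-05)x - (6.30e-05)(0.0184) = 0. x = 1.0456e-03. Percent = (1.0456e-03/0.0184) × 100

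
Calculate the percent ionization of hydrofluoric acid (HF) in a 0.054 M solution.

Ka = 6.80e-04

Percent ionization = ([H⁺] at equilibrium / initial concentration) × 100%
Percent ionization = 10.6%

Let x = [H⁺]. Ka = x²/(C - x) ⇒ x² + (6.80e-04)x - (6.80e-04)(0.054) = 0. x = 5.7292e-03. Percent = (5.7292e-03/0.054) × 100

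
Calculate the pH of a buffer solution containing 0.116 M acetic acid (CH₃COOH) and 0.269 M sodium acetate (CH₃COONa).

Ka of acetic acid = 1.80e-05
pH = 5.11

pKa = -log(1.80e-05) = 4.74. pH = pKa + log([A⁻]/[HA]) = 4.74 + log(0.269/0.116)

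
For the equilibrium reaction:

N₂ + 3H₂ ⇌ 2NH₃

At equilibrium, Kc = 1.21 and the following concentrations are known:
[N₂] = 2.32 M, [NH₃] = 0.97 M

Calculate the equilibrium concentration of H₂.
[H₂] = 0.6946 M

Kc = ([NH₃]^2) / ([N₂] × [H₂]^3) = 1.21
[H₂]^3 = (product terms)/(Kc · other reactant terms) = 0.9409 / (1.21 · 2.32) = 0.33517
[H₂] = (0.33517)^(1/3) = 0.6946 M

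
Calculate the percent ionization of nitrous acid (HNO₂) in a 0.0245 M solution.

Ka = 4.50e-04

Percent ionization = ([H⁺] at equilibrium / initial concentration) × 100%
Percent ionization = 12.7%

Let x = [H⁺]. Ka = x²/(C - x) ⇒ x² + (4.50e-04)x - (4.50e-04)(0.0245) = 0. x = 3.1030e-03. Percent = (3.1030e-03/0.0245) × 100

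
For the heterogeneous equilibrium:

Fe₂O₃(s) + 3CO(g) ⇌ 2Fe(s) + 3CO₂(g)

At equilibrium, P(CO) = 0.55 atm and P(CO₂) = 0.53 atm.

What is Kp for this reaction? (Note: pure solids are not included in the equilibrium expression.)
K_p = 0.895

Solids (Fe₂O₃, Fe) are excluded.
Kp = P(CO₂)³/P(CO)³ = (0.53)³/(0.55)³ = 0.1489/0.1664 = 0.895.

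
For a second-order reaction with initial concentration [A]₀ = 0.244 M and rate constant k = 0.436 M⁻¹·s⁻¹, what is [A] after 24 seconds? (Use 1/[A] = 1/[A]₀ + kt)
0.0687 M

1/[A] = 1/[A]₀ + k·t = 1/0.244 + (0.436)·(24) = 4.0984 + 10.4640 = 14.5624
[A] = 1/14.5624 = 0.0687 M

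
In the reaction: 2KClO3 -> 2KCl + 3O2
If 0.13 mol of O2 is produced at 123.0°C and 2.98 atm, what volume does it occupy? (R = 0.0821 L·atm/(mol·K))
T = 123.0°C + 273.15 = 396.15 K
V = nRT/P = (0.13 × 0.0821 × 396.15) / 2.98
V = 1.42 L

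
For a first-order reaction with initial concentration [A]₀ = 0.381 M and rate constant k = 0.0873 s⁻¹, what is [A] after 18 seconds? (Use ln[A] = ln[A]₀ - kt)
0.0792 M

ln[A] = ln[A]₀ - k·t = ln(0.381) - (0.0873)·(18) = -0.9650 - 1.5714 = -2.5364
[A] = e^(-2.5364) = 0.0792 M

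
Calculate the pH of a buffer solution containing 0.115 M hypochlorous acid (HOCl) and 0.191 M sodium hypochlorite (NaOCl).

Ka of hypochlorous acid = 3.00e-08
pH = 7.74

pKa = -log(3.00e-08) = 7.52. pH = pKa + log([A⁻]/[HA]) = 7.52 + log(0.191/0.115)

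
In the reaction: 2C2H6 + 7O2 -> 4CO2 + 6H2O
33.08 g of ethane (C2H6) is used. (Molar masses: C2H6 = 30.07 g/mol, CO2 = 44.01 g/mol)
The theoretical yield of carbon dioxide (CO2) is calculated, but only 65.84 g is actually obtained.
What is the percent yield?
Moles of C2H6 = 33.08 g ÷ 30.07 g/mol = 1.1001 mol
Mole ratio: 4 mol CO2 / 2 mol C2H6
Moles of CO2 = 1.1001 × (4/2) = 2.2002 mol
Theoretical yield = 2.2002 mol × 44.01 g/mol = 96.831 g
Actual yield = 65.84 g
Percent yield = (65.84 / 96.831) × 100% = 68.0%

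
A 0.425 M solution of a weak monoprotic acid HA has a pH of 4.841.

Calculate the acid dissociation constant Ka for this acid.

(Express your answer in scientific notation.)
K_a = 4.89e-10

[H⁺] = 10^(−pH) = 10^(−4.841) = 1.442e-05 M. For HA ⇌ H⁺ + A⁻, Ka = x²/(C − x) = (1.442e-05)²/(0.425 − 1.442e-05) = 4.89e-10.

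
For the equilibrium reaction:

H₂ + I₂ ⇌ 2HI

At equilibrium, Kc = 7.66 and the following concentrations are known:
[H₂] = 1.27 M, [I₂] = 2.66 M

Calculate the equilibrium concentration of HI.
[HI] = 5.0869 M

Kc = ([HI]^2) / ([H₂] × [I₂]) = 7.66
[HI]^2 = Kc · (reactant terms)/(other product terms) = 7.66 · 3.3782 / 1 = 25.877
[HI] = (25.877)^(1/2) = 5.0869 M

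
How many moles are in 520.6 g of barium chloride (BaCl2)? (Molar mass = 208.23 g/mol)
Moles = 520.6 g ÷ 208.23 g/mol = 2.5 mol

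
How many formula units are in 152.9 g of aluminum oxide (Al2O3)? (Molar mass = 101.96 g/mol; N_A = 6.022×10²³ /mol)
Moles = 152.9 g ÷ 101.96 g/mol = 1.49961 mol
Formula units = 1.49961 mol × 6.022×10²³ /mol = 9.031e+23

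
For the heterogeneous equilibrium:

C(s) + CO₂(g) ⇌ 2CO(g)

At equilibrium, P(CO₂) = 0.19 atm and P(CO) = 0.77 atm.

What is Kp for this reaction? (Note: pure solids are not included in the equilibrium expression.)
K_p = 3.121

Solid C is excluded.
Kp = P(CO)²/P(CO₂) = (0.77)²/0.19 = 0.5929/0.19 = 3.121.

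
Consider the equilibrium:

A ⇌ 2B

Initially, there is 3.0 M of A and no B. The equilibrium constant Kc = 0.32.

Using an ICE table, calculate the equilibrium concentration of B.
[B] = 0.903 M

ICE: [A] = 3.0 − x, [B] = 2x.
Kc = (2x)²/(3.0 − x) = 0.32 ⇒ 4x² + 0.32x − 0.96 = 0.
x = (−0.32 + √(0.32² + 4·4·0.96))/(2·4) = (−0.32 + √15.462)/8 = 0.45153.
[B] = 2x = 0.903 M.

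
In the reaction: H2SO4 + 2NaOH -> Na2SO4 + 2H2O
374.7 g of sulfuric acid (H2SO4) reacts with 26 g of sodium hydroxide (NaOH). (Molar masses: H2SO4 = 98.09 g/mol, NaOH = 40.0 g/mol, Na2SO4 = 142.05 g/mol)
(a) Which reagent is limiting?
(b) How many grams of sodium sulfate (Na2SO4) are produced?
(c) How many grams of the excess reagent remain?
(a) NaOH, (b) 46.17 g, (c) 342.8 g

Moles of H2SO4 = 374.7 g ÷ 98.09 g/mol = 3.81996 mol
Moles of NaOH = 26 g ÷ 40.0 g/mol = 0.65 mol
Moles ÷ coefficient: H2SO4: 3.81996/1 = 3.82, NaOH: 0.65/2 = 0.325
(a) NaOH has the smaller value, so NaOH is the limiting reagent.
(b) Moles of Na2SO4 = 0.65 mol NaOH × (1/2) = 0.325 mol; mass = 0.325 mol × 142.05 g/mol = 46.17 g
(c) H2SO4 consumed = 0.65 × (1/2) = 0.325 mol; remaining = 3.81996 − 0.325 = 3.49496 mol; mass = 3.49496 mol × 98.09 g/mol = 342.8 g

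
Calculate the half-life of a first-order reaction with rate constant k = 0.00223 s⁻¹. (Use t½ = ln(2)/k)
310.83 s

t½ = ln(2)/k = 0.6931/0.00223 = 310.83 s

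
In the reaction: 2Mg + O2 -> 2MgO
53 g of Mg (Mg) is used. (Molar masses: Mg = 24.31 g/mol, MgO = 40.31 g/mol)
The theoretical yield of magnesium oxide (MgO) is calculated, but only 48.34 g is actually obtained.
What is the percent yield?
Moles of Mg = 53 g ÷ 24.31 g/mol = 2.18017 mol
Mole ratio: 2 mol MgO / 2 mol Mg
Moles of MgO = 2.18017 × (2/2) = 2.18017 mol
Theoretical yield = 2.18017 mol × 40.31 g/mol = 87.883 g
Actual yield = 48.34 g
Percent yield = (48.34 / 87.883) × 100% = 55.0%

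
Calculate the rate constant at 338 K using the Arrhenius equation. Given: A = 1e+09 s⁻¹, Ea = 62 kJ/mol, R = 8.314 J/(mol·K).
2.62e-01 s⁻¹

k = A·exp(-Ea/(R·T)) = 1e+09·exp(-62000/(8.314·338)) = 1e+09·exp(-22.0630) = 1e+09·2.6191e-10 = 2.62e-01 s⁻¹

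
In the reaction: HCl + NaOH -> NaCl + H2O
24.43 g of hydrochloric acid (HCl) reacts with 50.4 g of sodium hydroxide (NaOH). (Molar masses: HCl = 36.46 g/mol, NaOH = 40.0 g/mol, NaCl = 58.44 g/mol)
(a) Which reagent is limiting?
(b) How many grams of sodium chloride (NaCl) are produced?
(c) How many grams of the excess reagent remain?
(a) HCl, (b) 39.16 g, (c) 23.6 g

Moles of HCl = 24.43 g ÷ 36.46 g/mol = 0.670049 mol
Moles of NaOH = 50.4 g ÷ 40.0 g/mol = 1.26 mol
Moles ÷ coefficient: HCl: 0.670049/1 = 0.67, NaOH: 1.26/1 = 1.26
(a) HCl has the smaller value, so HCl is the limiting reagent.
(b) Moles of NaCl = 0.670049 mol HCl × (1/1) = 0.670049 mol; mass = 0.670049 mol × 58.44 g/mol = 39.16 g
(c) NaOH consumed = 0.670049 × (1/1) = 0.670049 mol; remaining = 1.26 − 0.670049 = 0.589951 mol; mass = 0.589951 mol × 40.0 g/mol = 23.6 g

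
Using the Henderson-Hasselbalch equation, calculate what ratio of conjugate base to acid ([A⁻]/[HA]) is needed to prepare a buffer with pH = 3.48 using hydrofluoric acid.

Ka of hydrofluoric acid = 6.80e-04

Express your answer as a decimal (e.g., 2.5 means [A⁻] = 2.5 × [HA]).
[A⁻]/[HA] = 2.054

pKa = −log(6.80e-04) = 3.1675. pH = pKa + log([A⁻]/[HA]). 3.48 = 3.1675 + log(ratio). log(ratio) = 3.48 − 3.1675 = 0.3125. ratio = 10^(0.3125) = 2.054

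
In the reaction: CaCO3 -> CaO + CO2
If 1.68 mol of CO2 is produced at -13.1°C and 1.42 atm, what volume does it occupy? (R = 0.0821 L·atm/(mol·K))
T = -13.1°C + 273.15 = 260.05 K
V = nRT/P = (1.68 × 0.0821 × 260.05) / 1.42
V = 25.26 L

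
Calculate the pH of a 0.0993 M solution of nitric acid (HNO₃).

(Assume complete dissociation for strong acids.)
pH = 1.00

[H⁺] = 0.0993 M for strong acid. pH = -log[H⁺] = -log(0.0993)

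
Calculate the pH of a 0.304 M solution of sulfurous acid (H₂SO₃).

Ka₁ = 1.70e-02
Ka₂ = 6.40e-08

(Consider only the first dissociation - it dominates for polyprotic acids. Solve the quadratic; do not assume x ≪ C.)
pH = 1.19

x² + Ka₁·x − Ka₁·C = 0 with Ka₁ = 1.70e-02, C = 0.304.
x = (−Ka₁ + √(Ka₁² + 4·Ka₁·C))/2 = 6.3890e-02 M, so pH = 1.19.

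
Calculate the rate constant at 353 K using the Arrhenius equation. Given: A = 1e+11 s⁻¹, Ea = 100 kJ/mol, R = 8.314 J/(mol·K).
1.59e-04 s⁻¹

k = A·exp(-Ea/(R·T)) = 1e+11·exp(-100000/(8.314·353)) = 1e+11·exp(-34.0734) = 1e+11·1.5926e-15 = 1.59e-04 s⁻¹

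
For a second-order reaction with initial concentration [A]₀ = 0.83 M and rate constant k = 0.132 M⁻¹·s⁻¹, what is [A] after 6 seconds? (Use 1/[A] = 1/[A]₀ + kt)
0.5008 M

1/[A] = 1/[A]₀ + k·t = 1/0.83 + (0.132)·(6) = 1.2048 + 0.7920 = 1.9968
[A] = 1/1.9968 = 0.5008 M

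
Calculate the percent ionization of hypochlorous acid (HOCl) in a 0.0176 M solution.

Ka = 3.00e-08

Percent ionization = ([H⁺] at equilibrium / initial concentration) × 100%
Percent ionization = 0.13%

Let x = [H⁺]. Ka = x²/(C - x) ⇒ x² + (3.00e-08)x - (3.00e-08)(0.0176) = 0. x = 2.2963e-05. Percent = (2.2963e-05/0.0176) × 100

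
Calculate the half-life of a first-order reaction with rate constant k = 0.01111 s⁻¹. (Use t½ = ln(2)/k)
62.39 s

t½ = ln(2)/k = 0.6931/0.01111 = 62.39 s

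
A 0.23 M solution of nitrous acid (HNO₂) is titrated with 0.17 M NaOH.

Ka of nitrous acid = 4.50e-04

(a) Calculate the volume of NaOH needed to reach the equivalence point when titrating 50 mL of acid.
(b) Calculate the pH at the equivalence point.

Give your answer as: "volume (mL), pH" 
V = 67.6 mL, pH = 8.17

(a) At equivalence: moles acid = moles base.
moles acid = 0.23 × 0.05 = 0.0115 mol; V_NaOH = 0.0115/0.17 = 0.06765 L = 67.6 mL.
(b) At equivalence, all acid → conjugate base A⁻ at [A⁻] = 0.0115/0.1176 = 0.09775 M.
Kb = Kw/Ka = 1.0e-14/4.50e-04 = 2.222e-11; [OH⁻] = √(Kb·[A⁻]) = 1.474e-06; pOH = 5.83; pH = 14 − pOH = 8.17.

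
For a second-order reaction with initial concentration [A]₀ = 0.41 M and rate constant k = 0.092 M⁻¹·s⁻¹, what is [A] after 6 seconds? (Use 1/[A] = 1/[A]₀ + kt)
0.3343 M

1/[A] = 1/[A]₀ + k·t = 1/0.41 + (0.092)·(6) = 2.4390 + 0.5520 = 2.9910
[A] = 1/2.9910 = 0.3343 M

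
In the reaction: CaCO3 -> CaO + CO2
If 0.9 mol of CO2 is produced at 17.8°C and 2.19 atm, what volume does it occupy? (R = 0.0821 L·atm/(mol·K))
T = 17.8°C + 273.15 = 290.95 K
V = nRT/P = (0.9 × 0.0821 × 290.95) / 2.19
V = 9.82 L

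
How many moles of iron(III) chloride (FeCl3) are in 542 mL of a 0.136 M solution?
Moles = Molarity × Volume (L)
Moles = 0.136 M × 0.542 L = 0.07371 mol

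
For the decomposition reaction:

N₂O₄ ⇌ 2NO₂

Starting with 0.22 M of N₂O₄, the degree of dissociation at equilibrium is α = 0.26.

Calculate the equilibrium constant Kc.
K_c = 0.0804

x = α·[A]₀ = 0.26 × 0.22 = 0.0572 M dissociated.
At eq: [N₂O₄] = 0.22 − 0.0572 = 0.1628 M; [NO₂] = 2x = 0.1144 M.
Kc = [NO₂]²/[N₂O₄] = (0.1144)²/0.1628 = 0.08039.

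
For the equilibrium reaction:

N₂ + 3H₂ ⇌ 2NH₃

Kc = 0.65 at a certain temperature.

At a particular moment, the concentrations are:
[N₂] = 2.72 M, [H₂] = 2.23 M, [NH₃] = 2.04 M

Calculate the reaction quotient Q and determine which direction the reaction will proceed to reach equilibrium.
Q = 0.138, Q < K, reaction proceeds forward (toward products)

Q = ([NH₃]^2) / ([N₂] × [H₂]^3)
  = ((2.04)^2) / ((2.72)·(2.23)^3) = 4.1616/30.164 = 0.138
Since Q = 0.138 < Kc = 0.65, the reaction proceeds forward (toward products) to reach equilibrium.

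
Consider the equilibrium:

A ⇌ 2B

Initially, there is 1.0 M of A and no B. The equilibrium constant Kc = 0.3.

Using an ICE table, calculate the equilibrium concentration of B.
[B] = 0.478 M

ICE: [A] = 1.0 − x, [B] = 2x.
Kc = (2x)²/(1.0 − x) = 0.3 ⇒ 4x² + 0.3x − 0.3 = 0.
x = (−0.3 + √(0.3² + 4·4·0.3))/(2·4) = (−0.3 + √4.89)/8 = 0.23892.
[B] = 2x = 0.478 M.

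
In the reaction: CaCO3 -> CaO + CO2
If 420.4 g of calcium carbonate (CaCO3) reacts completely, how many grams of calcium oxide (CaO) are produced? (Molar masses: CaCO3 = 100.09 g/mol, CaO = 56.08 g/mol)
Moles of CaCO3 = 420.4 g ÷ 100.09 g/mol = 4.20022 mol
Mole ratio: 1 mol CaO / 1 mol CaCO3
Moles of CaO = 4.20022 × (1/1) = 4.20022 mol
Mass of CaO = 4.20022 mol × 56.08 g/mol = 235.5 g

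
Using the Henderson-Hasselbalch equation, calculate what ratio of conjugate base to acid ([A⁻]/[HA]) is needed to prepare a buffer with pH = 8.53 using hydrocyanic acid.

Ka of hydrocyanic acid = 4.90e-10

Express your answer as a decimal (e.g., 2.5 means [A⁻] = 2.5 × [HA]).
[A⁻]/[HA] = 0.166

pKa = −log(4.90e-10) = 9.3098. pH = pKa + log([A⁻]/[HA]). 8.53 = 9.3098 + log(ratio). log(ratio) = 8.53 − 9.3098 = -0.7798. ratio = 10^(-0.7798) = 0.166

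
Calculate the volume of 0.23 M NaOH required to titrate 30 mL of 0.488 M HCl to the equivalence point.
V_{base} = 63.7 mL

At equivalence: moles acid = moles base.
moles HCl = 0.488 M × 0.03 L = 0.01464 mol
V_NaOH = 0.01464 mol ÷ 0.23 M = 0.06365 L = 63.7 mL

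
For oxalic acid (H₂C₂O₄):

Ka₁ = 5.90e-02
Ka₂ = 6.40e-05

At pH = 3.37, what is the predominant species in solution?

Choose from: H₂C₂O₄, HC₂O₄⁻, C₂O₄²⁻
HC₂O₄⁻

pKa1 = 1.23, pKa2 = 4.19. Each pKa is the crossover between adjacent species; pH = 3.37 lies in the region where HC₂O₄⁻ predominates.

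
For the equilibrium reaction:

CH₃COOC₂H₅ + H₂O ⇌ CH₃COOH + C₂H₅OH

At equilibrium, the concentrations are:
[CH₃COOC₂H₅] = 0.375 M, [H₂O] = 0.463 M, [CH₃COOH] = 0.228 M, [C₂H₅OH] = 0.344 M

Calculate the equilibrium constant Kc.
K_c = 0.4517

Kc = ([CH₃COOH] × [C₂H₅OH]) / ([CH₃COOC₂H₅] × [H₂O])
   = ((0.228)·(0.344)) / ((0.375)·(0.463))
   = 0.078432 / 0.17363 = 0.4517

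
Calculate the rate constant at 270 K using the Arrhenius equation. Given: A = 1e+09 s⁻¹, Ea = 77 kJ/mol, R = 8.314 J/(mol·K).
1.27e-06 s⁻¹

k = A·exp(-Ea/(R·T)) = 1e+09·exp(-77000/(8.314·270)) = 1e+09·exp(-34.3018) = 1e+09·1.2674e-15 = 1.27e-06 s⁻¹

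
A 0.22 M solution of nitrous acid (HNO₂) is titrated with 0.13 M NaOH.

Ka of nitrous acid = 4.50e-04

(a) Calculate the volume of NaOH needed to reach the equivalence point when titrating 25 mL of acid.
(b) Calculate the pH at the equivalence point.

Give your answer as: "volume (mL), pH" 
V = 42.3 mL, pH = 8.13

(a) At equivalence: moles acid = moles base.
moles acid = 0.22 × 0.025 = 0.0055 mol; V_NaOH = 0.0055/0.13 = 0.04231 L = 42.3 mL.
(b) At equivalence, all acid → conjugate base A⁻ at [A⁻] = 0.0055/0.06731 = 0.08171 M.
Kb = Kw/Ka = 1.0e-14/4.50e-04 = 2.222e-11; [OH⁻] = √(Kb·[A⁻]) = 1.348e-06; pOH = 5.87; pH = 14 − pOH = 8.13.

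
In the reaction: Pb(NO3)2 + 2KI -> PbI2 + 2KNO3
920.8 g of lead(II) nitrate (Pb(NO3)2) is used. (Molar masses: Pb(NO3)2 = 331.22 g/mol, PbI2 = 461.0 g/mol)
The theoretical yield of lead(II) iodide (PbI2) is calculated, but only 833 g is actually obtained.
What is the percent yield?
Moles of Pb(NO3)2 = 920.8 g ÷ 331.22 g/mol = 2.78003 mol
Mole ratio: 1 mol PbI2 / 1 mol Pb(NO3)2
Moles of PbI2 = 2.78003 × (1/1) = 2.78003 mol
Theoretical yield = 2.78003 mol × 461.0 g/mol = 1281.6 g
Actual yield = 833 g
Percent yield = (833 / 1281.6) × 100% = 65.0%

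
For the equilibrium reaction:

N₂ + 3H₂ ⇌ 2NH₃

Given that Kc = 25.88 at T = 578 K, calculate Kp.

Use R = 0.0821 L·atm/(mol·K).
K_p = 0.0115

Δn = (moles gaseous products) − (moles gaseous reactants) = -2
T = 578 K; RT = 0.0821 × 578 = 47.4538
Kp = Kc·(RT)^Δn = 25.88 × (47.4538)^-2 = 25.88 × 0.000444077 = 0.0115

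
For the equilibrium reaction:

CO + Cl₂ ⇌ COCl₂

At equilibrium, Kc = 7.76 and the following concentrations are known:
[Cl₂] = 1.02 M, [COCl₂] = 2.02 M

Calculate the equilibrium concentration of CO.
[CO] = 0.2552 M

Kc = ([COCl₂]) / ([CO] × [Cl₂]) = 7.76
[CO]^1 = (product terms)/(Kc · other reactant terms) = 2.02 / (7.76 · 1.02) = 0.25521
[CO] = 0.2552 M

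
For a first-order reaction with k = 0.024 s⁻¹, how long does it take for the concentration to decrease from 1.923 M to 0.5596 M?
51.43 s

From ln[A] = ln[A]₀ - k·t: t = ln([A]₀/[A])/k = ln(1.923/0.5596)/0.024 = ln(3.4364)/0.024 = 1.2344/0.024 = 51.43 s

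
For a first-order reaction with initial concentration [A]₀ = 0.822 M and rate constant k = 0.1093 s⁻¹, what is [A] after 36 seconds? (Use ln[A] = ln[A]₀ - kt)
0.0161 M

ln[A] = ln[A]₀ - k·t = ln(0.822) - (0.1093)·(36) = -0.1960 - 3.9348 = -4.1308
[A] = e^(-4.1308) = 0.0161 M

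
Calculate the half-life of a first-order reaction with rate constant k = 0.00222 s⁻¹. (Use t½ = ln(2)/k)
312.23 s

t½ = ln(2)/k = 0.6931/0.00222 = 312.23 s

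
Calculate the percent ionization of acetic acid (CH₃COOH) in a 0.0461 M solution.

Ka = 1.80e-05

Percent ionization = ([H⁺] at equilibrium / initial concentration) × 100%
Percent ionization = 1.96%

Let x = [H⁺]. Ka = x²/(C - x) ⇒ x² + (1.80e-05)x - (1.80e-05)(0.0461) = 0. x = 9.0198e-04. Percent = (9.0198e-04/0.0461) × 100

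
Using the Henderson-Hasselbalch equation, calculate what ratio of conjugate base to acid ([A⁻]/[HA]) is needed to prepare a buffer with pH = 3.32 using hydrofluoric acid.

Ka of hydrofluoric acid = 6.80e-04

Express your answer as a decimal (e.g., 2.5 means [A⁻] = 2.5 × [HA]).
[A⁻]/[HA] = 1.421

pKa = −log(6.80e-04) = 3.1675. pH = pKa + log([A⁻]/[HA]). 3.32 = 3.1675 + log(ratio). log(ratio) = 3.32 − 3.1675 = 0.1525. ratio = 10^(0.1525) = 1.421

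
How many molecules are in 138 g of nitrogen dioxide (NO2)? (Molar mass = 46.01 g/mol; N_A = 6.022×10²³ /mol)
Moles = 138 g ÷ 46.01 g/mol = 2.99935 mol
Molecules = 2.99935 mol × 6.022×10²³ /mol = 1.806e+24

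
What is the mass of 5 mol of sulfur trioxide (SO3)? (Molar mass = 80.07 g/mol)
Mass = 5 mol × 80.07 g/mol = 400.3 g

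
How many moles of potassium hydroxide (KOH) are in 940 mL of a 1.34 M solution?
Moles = Molarity × Volume (L)
Moles = 1.34 M × 0.94 L = 1.26 mol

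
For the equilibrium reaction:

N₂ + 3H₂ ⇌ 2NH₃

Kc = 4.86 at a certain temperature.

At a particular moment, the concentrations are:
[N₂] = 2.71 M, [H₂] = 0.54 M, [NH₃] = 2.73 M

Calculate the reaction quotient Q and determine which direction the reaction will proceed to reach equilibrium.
Q = 17.465, Q > K, reaction proceeds reverse (toward reactants)

Q = ([NH₃]^2) / ([N₂] × [H₂]^3)
  = ((2.73)^2) / ((2.71)·(0.54)^3) = 7.4529/0.42673 = 17.47
Since Q = 17.47 > Kc = 4.86, the reaction proceeds reverse (toward reactants) to reach equilibrium.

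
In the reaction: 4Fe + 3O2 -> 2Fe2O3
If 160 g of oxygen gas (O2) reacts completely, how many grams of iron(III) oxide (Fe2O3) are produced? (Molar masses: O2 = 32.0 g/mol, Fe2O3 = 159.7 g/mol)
Moles of O2 = 160 g ÷ 32.0 g/mol = 5 mol
Mole ratio: 2 mol Fe2O3 / 3 mol O2
Moles of Fe2O3 = 5 × (2/3) = 3.33333 mol
Mass of Fe2O3 = 3.33333 mol × 159.7 g/mol = 532.3 g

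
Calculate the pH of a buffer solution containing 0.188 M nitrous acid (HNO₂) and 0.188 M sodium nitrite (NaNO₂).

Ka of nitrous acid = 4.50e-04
pH = 3.35

pKa = -log(4.50e-04) = 3.35. pH = pKa + log([A⁻]/[HA]) = 3.35 + log(0.188/0.188)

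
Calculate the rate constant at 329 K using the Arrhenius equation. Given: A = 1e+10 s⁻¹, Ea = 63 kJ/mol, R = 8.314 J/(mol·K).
9.94e-01 s⁻¹

k = A·exp(-Ea/(R·T)) = 1e+10·exp(-63000/(8.314·329)) = 1e+10·exp(-23.0322) = 1e+10·9.9371e-11 = 9.94e-01 s⁻¹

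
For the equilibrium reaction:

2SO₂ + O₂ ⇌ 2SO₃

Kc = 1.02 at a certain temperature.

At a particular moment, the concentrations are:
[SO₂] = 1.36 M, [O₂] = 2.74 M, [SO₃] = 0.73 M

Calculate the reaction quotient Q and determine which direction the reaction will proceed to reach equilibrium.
Q = 0.105, Q < K, reaction proceeds forward (toward products)

Q = ([SO₃]^2) / ([SO₂]^2 × [O₂])
  = ((0.73)^2) / ((1.36)^2·(2.74)) = 0.5329/5.0679 = 0.1052
Since Q = 0.1052 < Kc = 1.02, the reaction proceeds forward (toward products) to reach equilibrium.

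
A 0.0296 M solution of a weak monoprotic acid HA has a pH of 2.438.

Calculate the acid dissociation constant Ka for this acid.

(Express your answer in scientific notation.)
K_a = 5.13e-04

[H⁺] = 10^(−pH) = 10^(−2.438) = 3.648e-03 M. For HA ⇌ H⁺ + A⁻, Ka = x²/(C − x) = (3.648e-03)²/(0.0296 − 3.648e-03) = 5.13e-04.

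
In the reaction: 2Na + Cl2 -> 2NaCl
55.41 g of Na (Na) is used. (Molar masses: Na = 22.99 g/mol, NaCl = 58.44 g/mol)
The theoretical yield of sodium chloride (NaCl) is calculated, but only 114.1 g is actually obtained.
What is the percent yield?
Moles of Na = 55.41 g ÷ 22.99 g/mol = 2.41018 mol
Mole ratio: 2 mol NaCl / 2 mol Na
Moles of NaCl = 2.41018 × (2/2) = 2.41018 mol
Theoretical yield = 2.41018 mol × 58.44 g/mol = 140.85 g
Actual yield = 114.1 g
Percent yield = (114.1 / 140.85) × 100% = 81.0%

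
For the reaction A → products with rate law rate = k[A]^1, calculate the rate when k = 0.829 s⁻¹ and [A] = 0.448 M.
0.3714 M/s

rate = k·[A]^1 = 0.829·(0.448)^1 = 0.829·0.448 = 0.3714 M/s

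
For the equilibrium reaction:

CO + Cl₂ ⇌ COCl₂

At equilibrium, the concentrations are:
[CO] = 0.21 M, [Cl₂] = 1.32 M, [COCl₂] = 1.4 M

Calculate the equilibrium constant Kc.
K_c = 5.0505

Kc = ([COCl₂]) / ([CO] × [Cl₂])
   = ((1.4)) / ((0.21)·(1.32))
   = 1.4 / 0.2772 = 5.0505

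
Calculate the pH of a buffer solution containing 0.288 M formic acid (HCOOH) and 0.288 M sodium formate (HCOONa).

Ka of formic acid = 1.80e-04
pH = 3.74

pKa = -log(1.80e-04) = 3.74. pH = pKa + log([A⁻]/[HA]) = 3.74 + log(0.288/0.288)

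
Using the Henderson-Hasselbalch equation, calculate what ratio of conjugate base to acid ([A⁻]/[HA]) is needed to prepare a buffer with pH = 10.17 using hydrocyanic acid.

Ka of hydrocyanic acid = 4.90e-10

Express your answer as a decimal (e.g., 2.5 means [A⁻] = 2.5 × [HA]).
[A⁻]/[HA] = 7.248

pKa = −log(4.90e-10) = 9.3098. pH = pKa + log([A⁻]/[HA]). 10.17 = 9.3098 + log(ratio). log(ratio) = 10.17 − 9.3098 = 0.8602. ratio = 10^(0.8602) = 7.248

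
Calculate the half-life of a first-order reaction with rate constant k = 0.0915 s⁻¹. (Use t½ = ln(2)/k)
7.58 s

t½ = ln(2)/k = 0.6931/0.0915 = 7.58 s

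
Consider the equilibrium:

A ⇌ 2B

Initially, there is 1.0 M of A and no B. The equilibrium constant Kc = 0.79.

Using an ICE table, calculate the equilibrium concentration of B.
[B] = 0.713 M

ICE: [A] = 1.0 − x, [B] = 2x.
Kc = (2x)²/(1.0 − x) = 0.79 ⇒ 4x² + 0.79x − 0.79 = 0.
x = (−0.79 + √(0.79² + 4·4·0.79))/(2·4) = (−0.79 + √13.264)/8 = 0.3565.
[B] = 2x = 0.713 M.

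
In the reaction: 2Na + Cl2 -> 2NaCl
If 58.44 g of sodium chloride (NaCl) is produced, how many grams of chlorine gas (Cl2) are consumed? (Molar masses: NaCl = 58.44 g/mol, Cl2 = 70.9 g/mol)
Moles of NaCl = 58.44 g ÷ 58.44 g/mol = 1 mol
Mole ratio: 1 mol Cl2 / 2 mol NaCl
Moles of Cl2 = 1 × (1/2) = 0.5 mol
Mass of Cl2 = 0.5 mol × 70.9 g/mol = 35.45 g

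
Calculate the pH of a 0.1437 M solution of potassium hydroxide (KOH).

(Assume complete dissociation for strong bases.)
pH = 13.16

[OH⁻] = 0.1437 M for strong base. pOH = -log[OH⁻] = 0.84, pH = 14 - pOH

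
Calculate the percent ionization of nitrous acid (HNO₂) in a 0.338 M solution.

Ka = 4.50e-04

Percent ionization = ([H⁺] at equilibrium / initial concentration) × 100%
Percent ionization = 3.58%

Let x = [H⁺]. Ka = x²/(C - x) ⇒ x² + (4.50e-04)x - (4.50e-04)(0.338) = 0. x = 1.2110e-02. Percent = (1.2110e-02/0.338) × 100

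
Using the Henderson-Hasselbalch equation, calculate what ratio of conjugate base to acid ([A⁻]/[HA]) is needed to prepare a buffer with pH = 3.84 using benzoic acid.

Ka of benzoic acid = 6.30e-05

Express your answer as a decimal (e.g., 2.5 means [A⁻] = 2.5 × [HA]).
[A⁻]/[HA] = 0.436

pKa = −log(6.30e-05) = 4.2007. pH = pKa + log([A⁻]/[HA]). 3.84 = 4.2007 + log(ratio). log(ratio) = 3.84 − 4.2007 = -0.3607. ratio = 10^(-0.3607) = 0.436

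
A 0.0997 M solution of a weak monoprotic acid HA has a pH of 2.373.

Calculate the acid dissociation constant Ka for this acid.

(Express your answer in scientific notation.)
K_a = 1.88e-04

[H⁺] = 10^(−pH) = 10^(−2.373) = 4.236e-03 M. For HA ⇌ H⁺ + A⁻, Ka = x²/(C − x) = (4.236e-03)²/(0.0997 − 4.236e-03) = 1.88e-04.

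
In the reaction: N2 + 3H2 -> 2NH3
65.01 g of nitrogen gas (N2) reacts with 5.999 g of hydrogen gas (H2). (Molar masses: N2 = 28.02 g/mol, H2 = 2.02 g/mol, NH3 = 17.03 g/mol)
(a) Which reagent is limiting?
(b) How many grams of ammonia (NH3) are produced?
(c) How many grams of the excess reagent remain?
(a) H2, (b) 33.72 g, (c) 37.27 g

Moles of N2 = 65.01 g ÷ 28.02 g/mol = 2.32013 mol
Moles of H2 = 5.999 g ÷ 2.02 g/mol = 2.9698 mol
Moles ÷ coefficient: N2: 2.32013/1 = 2.32, H2: 2.9698/3 = 0.9899
(a) H2 has the smaller value, so H2 is the limiting reagent.
(b) Moles of NH3 = 2.9698 mol H2 × (2/3) = 1.97987 mol; mass = 1.97987 mol × 17.03 g/mol = 33.72 g
(c) N2 consumed = 2.9698 × (1/3) = 0.989934 mol; remaining = 2.32013 − 0.989934 = 1.33019 mol; mass = 1.33019 mol × 28.02 g/mol = 37.27 g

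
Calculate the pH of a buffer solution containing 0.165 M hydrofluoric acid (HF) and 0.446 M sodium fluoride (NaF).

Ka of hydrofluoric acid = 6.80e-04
pH = 3.60

pKa = -log(6.80e-04) = 3.17. pH = pKa + log([A⁻]/[HA]) = 3.17 + log(0.446/0.165)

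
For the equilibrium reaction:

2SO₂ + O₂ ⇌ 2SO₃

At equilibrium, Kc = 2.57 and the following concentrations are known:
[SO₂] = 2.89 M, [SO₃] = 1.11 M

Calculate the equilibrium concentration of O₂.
[O₂] = 0.0574 M

Kc = ([SO₃]^2) / ([SO₂]^2 × [O₂]) = 2.57
[O₂]^1 = (product terms)/(Kc · other reactant terms) = 1.2321 / (2.57 · 8.3521) = 0.057401
[O₂] = 0.0574 M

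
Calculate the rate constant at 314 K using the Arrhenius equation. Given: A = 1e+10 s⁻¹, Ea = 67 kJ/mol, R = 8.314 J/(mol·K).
7.14e-02 s⁻¹

k = A·exp(-Ea/(R·T)) = 1e+10·exp(-67000/(8.314·314)) = 1e+10·exp(-25.6646) = 1e+10·7.1448e-12 = 7.14e-02 s⁻¹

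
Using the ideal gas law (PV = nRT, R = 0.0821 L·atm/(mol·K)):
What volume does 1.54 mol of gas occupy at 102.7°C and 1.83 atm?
T = 102.7°C + 273.15 = 375.85 K
V = nRT/P = (1.54 × 0.0821 × 375.85) / 1.83
V = 25.97 L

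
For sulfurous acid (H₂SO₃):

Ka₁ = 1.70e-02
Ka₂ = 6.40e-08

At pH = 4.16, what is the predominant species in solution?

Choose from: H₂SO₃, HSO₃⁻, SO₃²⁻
HSO₃⁻

pKa1 = 1.77, pKa2 = 7.19. Each pKa is the crossover between adjacent species; pH = 4.16 lies in the region where HSO₃⁻ predominates.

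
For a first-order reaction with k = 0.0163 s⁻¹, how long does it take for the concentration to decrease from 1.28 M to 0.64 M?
42.52 s

From ln[A] = ln[A]₀ - k·t: t = ln([A]₀/[A])/k = ln(1.28/0.64)/0.0163 = ln(2.0000)/0.0163 = 0.6931/0.0163 = 42.52 s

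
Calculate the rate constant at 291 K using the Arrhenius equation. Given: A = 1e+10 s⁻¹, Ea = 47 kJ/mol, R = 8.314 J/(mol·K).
3.66e+01 s⁻¹

k = A·exp(-Ea/(R·T)) = 1e+10·exp(-47000/(8.314·291)) = 1e+10·exp(-19.4265) = 1e+10·3.6574e-09 = 3.66e+01 s⁻¹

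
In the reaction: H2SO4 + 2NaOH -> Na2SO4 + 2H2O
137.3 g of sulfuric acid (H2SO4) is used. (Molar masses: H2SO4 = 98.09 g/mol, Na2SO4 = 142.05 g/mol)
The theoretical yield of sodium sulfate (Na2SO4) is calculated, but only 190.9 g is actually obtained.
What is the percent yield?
Moles of H2SO4 = 137.3 g ÷ 98.09 g/mol = 1.39973 mol
Mole ratio: 1 mol Na2SO4 / 1 mol H2SO4
Moles of Na2SO4 = 1.39973 × (1/1) = 1.39973 mol
Theoretical yield = 1.39973 mol × 142.05 g/mol = 198.83 g
Actual yield = 190.9 g
Percent yield = (190.9 / 198.83) × 100% = 96.0%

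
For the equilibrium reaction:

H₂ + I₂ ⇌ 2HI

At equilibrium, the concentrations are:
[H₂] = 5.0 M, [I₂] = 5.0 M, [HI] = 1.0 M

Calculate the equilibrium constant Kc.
K_c = 0.0400

Kc = ([HI]^2) / ([H₂] × [I₂])
   = ((1.0)^2) / ((5.0)·(5.0))
   = 1 / 25 = 0.0400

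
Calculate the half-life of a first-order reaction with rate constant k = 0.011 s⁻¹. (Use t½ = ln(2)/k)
63.01 s

t½ = ln(2)/k = 0.6931/0.011 = 63.01 s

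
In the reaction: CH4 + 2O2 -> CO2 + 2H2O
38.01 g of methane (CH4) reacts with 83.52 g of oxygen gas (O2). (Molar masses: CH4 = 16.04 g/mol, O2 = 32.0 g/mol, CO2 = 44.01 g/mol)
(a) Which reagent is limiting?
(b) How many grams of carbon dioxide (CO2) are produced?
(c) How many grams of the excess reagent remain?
(a) O2, (b) 57.43 g, (c) 17.08 g

Moles of CH4 = 38.01 g ÷ 16.04 g/mol = 2.3697 mol
Moles of O2 = 83.52 g ÷ 32.0 g/mol = 2.61 mol
Moles ÷ coefficient: CH4: 2.3697/1 = 2.37, O2: 2.61/2 = 1.305
(a) O2 has the smaller value, so O2 is the limiting reagent.
(b) Moles of CO2 = 2.61 mol O2 × (1/2) = 1.305 mol; mass = 1.305 mol × 44.01 g/mol = 57.43 g
(c) CH4 consumed = 2.61 × (1/2) = 1.305 mol; remaining = 2.3697 − 1.305 = 1.0647 mol; mass = 1.0647 mol × 16.04 g/mol = 17.08 g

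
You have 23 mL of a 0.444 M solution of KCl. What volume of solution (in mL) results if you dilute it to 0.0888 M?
Using M₁V₁ = M₂V₂:
0.444 × 23 = 0.0888 × V₂
V₂ = (0.444 × 23) / 0.0888 = 115 mL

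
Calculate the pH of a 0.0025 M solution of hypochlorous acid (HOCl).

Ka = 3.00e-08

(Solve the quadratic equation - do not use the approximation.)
pH = 5.06

x² + Ka×x - Ka×C = 0. Using quadratic formula: [H⁺] = 8.6453e-06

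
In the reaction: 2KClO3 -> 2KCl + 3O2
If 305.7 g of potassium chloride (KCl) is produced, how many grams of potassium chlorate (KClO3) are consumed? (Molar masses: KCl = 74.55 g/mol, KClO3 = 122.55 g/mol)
Moles of KCl = 305.7 g ÷ 74.55 g/mol = 4.1006 mol
Mole ratio: 2 mol KClO3 / 2 mol KCl
Moles of KClO3 = 4.1006 × (2/2) = 4.1006 mol
Mass of KClO3 = 4.1006 mol × 122.55 g/mol = 502.5 g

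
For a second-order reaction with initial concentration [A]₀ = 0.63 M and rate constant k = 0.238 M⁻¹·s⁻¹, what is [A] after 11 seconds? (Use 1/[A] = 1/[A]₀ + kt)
0.2378 M

1/[A] = 1/[A]₀ + k·t = 1/0.63 + (0.238)·(11) = 1.5873 + 2.6180 = 4.2053
[A] = 1/4.2053 = 0.2378 M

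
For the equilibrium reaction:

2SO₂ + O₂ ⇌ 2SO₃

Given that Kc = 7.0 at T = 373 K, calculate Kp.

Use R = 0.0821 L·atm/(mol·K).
K_p = 0.2286

Δn = (moles gaseous products) − (moles gaseous reactants) = -1
T = 373 K; RT = 0.0821 × 373 = 30.6233
Kp = Kc·(RT)^Δn = 7.0 × (30.6233)^-1 = 7.0 × 0.0326549 = 0.2286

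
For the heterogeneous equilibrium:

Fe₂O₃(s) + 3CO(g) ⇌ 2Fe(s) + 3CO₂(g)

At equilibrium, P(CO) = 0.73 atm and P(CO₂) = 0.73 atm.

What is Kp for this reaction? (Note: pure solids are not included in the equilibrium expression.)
K_p = 1.000

Solids (Fe₂O₃, Fe) are excluded.
Kp = P(CO₂)³/P(CO)³ = (0.73)³/(0.73)³ = 0.389/0.389 = 1.000.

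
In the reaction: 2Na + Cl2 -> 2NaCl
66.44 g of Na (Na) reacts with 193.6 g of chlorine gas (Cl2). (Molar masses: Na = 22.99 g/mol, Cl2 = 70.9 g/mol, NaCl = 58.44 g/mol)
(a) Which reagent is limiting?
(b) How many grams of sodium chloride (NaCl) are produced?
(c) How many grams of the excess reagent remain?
(a) Na, (b) 168.9 g, (c) 91.15 g

Moles of Na = 66.44 g ÷ 22.99 g/mol = 2.88995 mol
Moles of Cl2 = 193.6 g ÷ 70.9 g/mol = 2.73061 mol
Moles ÷ coefficient: Na: 2.88995/2 = 1.445, Cl2: 2.73061/1 = 2.731
(a) Na has the smaller value, so Na is the limiting reagent.
(b) Moles of NaCl = 2.88995 mol Na × (2/2) = 2.88995 mol; mass = 2.88995 mol × 58.44 g/mol = 168.9 g
(c) Cl2 consumed = 2.88995 × (1/2) = 1.44498 mol; remaining = 2.73061 − 1.44498 = 1.28563 mol; mass = 1.28563 mol × 70.9 g/mol = 91.15 g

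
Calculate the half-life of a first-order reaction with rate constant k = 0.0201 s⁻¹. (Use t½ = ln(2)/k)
34.48 s

t½ = ln(2)/k = 0.6931/0.0201 = 34.48 s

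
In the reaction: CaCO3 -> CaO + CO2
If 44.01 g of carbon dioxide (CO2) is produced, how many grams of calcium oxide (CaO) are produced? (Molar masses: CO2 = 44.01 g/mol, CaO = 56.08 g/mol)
Moles of CO2 = 44.01 g ÷ 44.01 g/mol = 1 mol
Mole ratio: 1 mol CaO / 1 mol CO2
Moles of CaO = 1 × (1/1) = 1 mol
Mass of CaO = 1 mol × 56.08 g/mol = 56.08 g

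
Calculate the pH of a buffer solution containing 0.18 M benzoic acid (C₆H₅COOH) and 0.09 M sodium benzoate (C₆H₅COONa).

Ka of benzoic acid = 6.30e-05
pH = 3.90

pKa = -log(6.30e-05) = 4.20. pH = pKa + log([A⁻]/[HA]) = 4.20 + log(0.09/0.18)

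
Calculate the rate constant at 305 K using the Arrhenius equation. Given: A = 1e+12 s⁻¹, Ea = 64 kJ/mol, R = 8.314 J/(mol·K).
1.09e+01 s⁻¹

k = A·exp(-Ea/(R·T)) = 1e+12·exp(-64000/(8.314·305)) = 1e+12·exp(-25.2389) = 1e+12·1.0937e-11 = 1.09e+01 s⁻¹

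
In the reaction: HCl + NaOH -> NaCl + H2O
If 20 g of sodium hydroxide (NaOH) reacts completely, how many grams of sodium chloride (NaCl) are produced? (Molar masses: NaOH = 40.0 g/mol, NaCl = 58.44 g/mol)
Moles of NaOH = 20 g ÷ 40.0 g/mol = 0.5 mol
Mole ratio: 1 mol NaCl / 1 mol NaOH
Moles of NaCl = 0.5 × (1/1) = 0.5 mol
Mass of NaCl = 0.5 mol × 58.44 g/mol = 29.22 g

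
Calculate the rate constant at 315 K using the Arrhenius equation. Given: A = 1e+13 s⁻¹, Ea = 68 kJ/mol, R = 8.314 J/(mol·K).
5.29e+01 s⁻¹

k = A·exp(-Ea/(R·T)) = 1e+13·exp(-68000/(8.314·315)) = 1e+13·exp(-25.9650) = 1e+13·5.2911e-12 = 5.29e+01 s⁻¹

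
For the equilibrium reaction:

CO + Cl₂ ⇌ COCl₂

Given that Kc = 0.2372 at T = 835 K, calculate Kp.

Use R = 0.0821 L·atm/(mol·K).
K_p = 0.0035

Δn = (moles gaseous products) − (moles gaseous reactants) = -1
T = 835 K; RT = 0.0821 × 835 = 68.5535
Kp = Kc·(RT)^Δn = 0.2372 × (68.5535)^-1 = 0.2372 × 0.0145871 = 0.0035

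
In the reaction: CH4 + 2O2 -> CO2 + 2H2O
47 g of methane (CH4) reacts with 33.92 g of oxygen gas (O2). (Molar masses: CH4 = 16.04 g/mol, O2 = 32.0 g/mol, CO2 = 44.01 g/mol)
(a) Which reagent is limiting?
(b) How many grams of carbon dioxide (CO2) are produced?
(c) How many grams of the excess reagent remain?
(a) O2, (b) 23.33 g, (c) 38.5 g

Moles of CH4 = 47 g ÷ 16.04 g/mol = 2.93017 mol
Moles of O2 = 33.92 g ÷ 32.0 g/mol = 1.06 mol
Moles ÷ coefficient: CH4: 2.93017/1 = 2.93, O2: 1.06/2 = 0.53
(a) O2 has the smaller value, so O2 is the limiting reagent.
(b) Moles of CO2 = 1.06 mol O2 × (1/2) = 0.53 mol; mass = 0.53 mol × 44.01 g/mol = 23.33 g
(c) CH4 consumed = 1.06 × (1/2) = 0.53 mol; remaining = 2.93017 − 0.53 = 2.40017 mol; mass = 2.40017 mol × 16.04 g/mol = 38.5 g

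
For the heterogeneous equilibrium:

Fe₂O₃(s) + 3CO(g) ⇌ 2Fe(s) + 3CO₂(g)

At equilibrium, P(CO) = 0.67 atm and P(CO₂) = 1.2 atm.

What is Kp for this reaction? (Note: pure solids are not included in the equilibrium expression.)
K_p = 5.745

Solids (Fe₂O₃, Fe) are excluded.
Kp = P(CO₂)³/P(CO)³ = (1.2)³/(0.67)³ = 1.728/0.3008 = 5.745.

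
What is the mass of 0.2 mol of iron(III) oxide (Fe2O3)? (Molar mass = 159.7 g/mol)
Mass = 0.2 mol × 159.7 g/mol = 31.94 g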